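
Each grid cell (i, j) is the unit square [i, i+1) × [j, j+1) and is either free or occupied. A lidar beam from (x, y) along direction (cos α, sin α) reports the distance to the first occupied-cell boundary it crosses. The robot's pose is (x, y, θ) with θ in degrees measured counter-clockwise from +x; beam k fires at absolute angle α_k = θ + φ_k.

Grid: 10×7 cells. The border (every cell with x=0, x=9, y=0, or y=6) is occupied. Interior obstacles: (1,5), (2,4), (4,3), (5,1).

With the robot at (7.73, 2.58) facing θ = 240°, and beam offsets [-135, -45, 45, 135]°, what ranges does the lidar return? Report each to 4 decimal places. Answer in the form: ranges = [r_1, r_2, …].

ranges = [3.5406, 2.2409, 1.6357, 1.3148]

beam 1: φ=-135°, α=105°
  dir = (cos 105°, sin 105°) = (-0.2588, 0.9659); from cell (7,2)
  next x-line at t=2.8205, next y-line at t=0.4348; Δt_x=3.8637, Δt_y=1.0353
    y: enter (7,3) at t=0.4348
    y: enter (7,4) at t=1.4701
    y: enter (7,5) at t=2.5054
    x: enter (6,5) at t=2.8205
    y: enter (6,6) at t=3.5406 ← occupied
  → r_1 = 3.5406
beam 2: φ=-45°, α=195°
  dir = (cos 195°, sin 195°) = (-0.9659, -0.2588); from cell (7,2)
  next x-line at t=0.7558, next y-line at t=2.2409; Δt_x=1.0353, Δt_y=3.8637
    x: enter (6,2) at t=0.7558
    x: enter (5,2) at t=1.7910
    y: enter (5,1) at t=2.2409 ← occupied
  → r_2 = 2.2409
beam 3: φ=45°, α=285°
  dir = (cos 285°, sin 285°) = (0.2588, -0.9659); from cell (7,2)
  next x-line at t=1.0432, next y-line at t=0.6005; Δt_x=3.8637, Δt_y=1.0353
    y: enter (7,1) at t=0.6005
    x: enter (8,1) at t=1.0432
    y: enter (8,0) at t=1.6357 ← occupied
  → r_3 = 1.6357
beam 4: φ=135°, α=15°
  dir = (cos 15°, sin 15°) = (0.9659, 0.2588); from cell (7,2)
  next x-line at t=0.2795, next y-line at t=1.6228; Δt_x=1.0353, Δt_y=3.8637
    x: enter (8,2) at t=0.2795
    x: enter (9,2) at t=1.3148 ← occupied
  → r_4 = 1.3148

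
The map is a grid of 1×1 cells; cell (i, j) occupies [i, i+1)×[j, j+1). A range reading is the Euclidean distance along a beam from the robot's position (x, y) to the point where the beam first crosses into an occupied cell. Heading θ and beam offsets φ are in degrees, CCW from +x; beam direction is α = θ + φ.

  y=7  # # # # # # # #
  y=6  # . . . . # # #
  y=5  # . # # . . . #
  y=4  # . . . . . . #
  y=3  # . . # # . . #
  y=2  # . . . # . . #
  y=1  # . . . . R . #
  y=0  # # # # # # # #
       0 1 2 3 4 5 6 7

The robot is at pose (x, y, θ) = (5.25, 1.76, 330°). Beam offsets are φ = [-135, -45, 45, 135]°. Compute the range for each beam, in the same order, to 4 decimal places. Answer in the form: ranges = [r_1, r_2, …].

beam 1: φ=-135°, α=195°
  cosα=-0.9659 sinα=-0.2588 | (5,1) | tMaxX 0.2588 tMaxY 2.9364 | tΔX 1.0353 tΔY 3.8637
    t=0.2588 [x] (4,1)
    t=1.2941 [x] (3,1)
    t=2.3294 [x] (2,1)
    t=2.9364 [y] (2,0) — stop
  → r_1 = 2.9364
beam 2: φ=-45°, α=285°
  cosα=0.2588 sinα=-0.9659 | (5,1) | tMaxX 2.8978 tMaxY 0.7868 | tΔX 3.8637 tΔY 1.0353
    t=0.7868 [y] (5,0) — stop
  → r_2 = 0.7868
beam 3: φ=45°, α=15°
  cosα=0.9659 sinα=0.2588 | (5,1) | tMaxX 0.7765 tMaxY 0.9273 | tΔX 1.0353 tΔY 3.8637
    t=0.7765 [x] (6,1)
    t=0.9273 [y] (6,2)
    t=1.8117 [x] (7,2) — stop
  → r_3 = 1.8117
beam 4: φ=135°, α=105°
  cosα=-0.2588 sinα=0.9659 | (5,1) | tMaxX 0.9659 tMaxY 0.2485 | tΔX 3.8637 tΔY 1.0353
    t=0.2485 [y] (5,2)
    t=0.9659 [x] (4,2) — stop
  → r_4 = 0.9659

ranges = [2.9364, 0.7868, 1.8117, 0.9659]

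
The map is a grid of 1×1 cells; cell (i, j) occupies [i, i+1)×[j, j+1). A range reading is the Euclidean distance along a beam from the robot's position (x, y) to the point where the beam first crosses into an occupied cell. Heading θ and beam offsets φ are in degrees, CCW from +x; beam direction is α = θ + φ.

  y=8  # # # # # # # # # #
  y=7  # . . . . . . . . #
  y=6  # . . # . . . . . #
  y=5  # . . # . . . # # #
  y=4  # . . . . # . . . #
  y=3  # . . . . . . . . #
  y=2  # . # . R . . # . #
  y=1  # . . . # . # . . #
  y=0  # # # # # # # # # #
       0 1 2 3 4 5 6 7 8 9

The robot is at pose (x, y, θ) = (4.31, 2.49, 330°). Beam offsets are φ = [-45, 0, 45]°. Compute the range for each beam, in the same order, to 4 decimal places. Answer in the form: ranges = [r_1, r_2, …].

ranges = [0.5073, 1.9514, 4.8554]

beam 1: φ=-45°, α=285°
  dir = (cos 285°, sin 285°) = (0.2588, -0.9659); from cell (4,2)
  next x-line at t=2.6660, next y-line at t=0.5073; Δt_x=3.8637, Δt_y=1.0353
    y: enter (4,1) at t=0.5073 ← occupied
  → r_1 = 0.5073
beam 2: φ=0°, α=330°
  dir = (cos 330°, sin 330°) = (0.8660, -0.5000); from cell (4,2)
  next x-line at t=0.7967, next y-line at t=0.9800; Δt_x=1.1547, Δt_y=2.0000
    x: enter (5,2) at t=0.7967
    y: enter (5,1) at t=0.9800
    x: enter (6,1) at t=1.9514 ← occupied
  → r_2 = 1.9514
beam 3: φ=45°, α=15°
  dir = (cos 15°, sin 15°) = (0.9659, 0.2588); from cell (4,2)
  next x-line at t=0.7143, next y-line at t=1.9705; Δt_x=1.0353, Δt_y=3.8637
    x: enter (5,2) at t=0.7143
    x: enter (6,2) at t=1.7496
    y: enter (6,3) at t=1.9705
    x: enter (7,3) at t=2.7849
    x: enter (8,3) at t=3.8202
    x: enter (9,3) at t=4.8554 ← occupied
  → r_3 = 4.8554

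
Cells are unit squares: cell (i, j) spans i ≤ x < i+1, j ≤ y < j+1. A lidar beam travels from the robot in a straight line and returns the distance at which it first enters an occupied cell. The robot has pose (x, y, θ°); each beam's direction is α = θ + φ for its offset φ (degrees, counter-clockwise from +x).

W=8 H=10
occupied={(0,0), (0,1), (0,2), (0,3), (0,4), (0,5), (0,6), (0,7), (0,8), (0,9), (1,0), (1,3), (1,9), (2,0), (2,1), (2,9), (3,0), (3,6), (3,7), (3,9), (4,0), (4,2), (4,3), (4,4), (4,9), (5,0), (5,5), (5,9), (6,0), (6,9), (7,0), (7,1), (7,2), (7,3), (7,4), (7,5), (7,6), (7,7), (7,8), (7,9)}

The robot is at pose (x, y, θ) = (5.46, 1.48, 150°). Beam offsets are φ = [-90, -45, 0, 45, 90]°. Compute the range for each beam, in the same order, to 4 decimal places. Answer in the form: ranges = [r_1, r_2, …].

ranges = [3.0800, 1.7773, 1.0400, 1.8546, 0.5543]

beam 1: φ=-90°, α=60°
  d=(0.5000,0.8660)  start (5,1)  tX=1.0800 tY=0.6004  stride 1/|dx|=2.0000 1/|dy|=1.1547
    cross y-line → (5,2), t=0.6004
    cross x-line → (6,2), t=1.0800
    cross y-line → (6,3), t=1.7551
    cross y-line → (6,4), t=2.9098
    cross x-line → (7,4), t=3.0800 (wall)
  → r_1 = 3.0800
beam 2: φ=-45°, α=105°
  d=(-0.2588,0.9659)  start (5,1)  tX=1.7773 tY=0.5383  stride 1/|dx|=3.8637 1/|dy|=1.0353
    cross y-line → (5,2), t=0.5383
    cross y-line → (5,3), t=1.5736
    cross x-line → (4,3), t=1.7773 (wall)
  → r_2 = 1.7773
beam 3: φ=0°, α=150°
  d=(-0.8660,0.5000)  start (5,1)  tX=0.5312 tY=1.0400  stride 1/|dx|=1.1547 1/|dy|=2.0000
    cross x-line → (4,1), t=0.5312
    cross y-line → (4,2), t=1.0400 (wall)
  → r_3 = 1.0400
beam 4: φ=45°, α=195°
  d=(-0.9659,-0.2588)  start (5,1)  tX=0.4762 tY=1.8546  stride 1/|dx|=1.0353 1/|dy|=3.8637
    cross x-line → (4,1), t=0.4762
    cross x-line → (3,1), t=1.5115
    cross y-line → (3,0), t=1.8546 (wall)
  → r_4 = 1.8546
beam 5: φ=90°, α=240°
  d=(-0.5000,-0.8660)  start (5,1)  tX=0.9200 tY=0.5543  stride 1/|dx|=2.0000 1/|dy|=1.1547
    cross y-line → (5,0), t=0.5543 (wall)
  → r_5 = 0.5543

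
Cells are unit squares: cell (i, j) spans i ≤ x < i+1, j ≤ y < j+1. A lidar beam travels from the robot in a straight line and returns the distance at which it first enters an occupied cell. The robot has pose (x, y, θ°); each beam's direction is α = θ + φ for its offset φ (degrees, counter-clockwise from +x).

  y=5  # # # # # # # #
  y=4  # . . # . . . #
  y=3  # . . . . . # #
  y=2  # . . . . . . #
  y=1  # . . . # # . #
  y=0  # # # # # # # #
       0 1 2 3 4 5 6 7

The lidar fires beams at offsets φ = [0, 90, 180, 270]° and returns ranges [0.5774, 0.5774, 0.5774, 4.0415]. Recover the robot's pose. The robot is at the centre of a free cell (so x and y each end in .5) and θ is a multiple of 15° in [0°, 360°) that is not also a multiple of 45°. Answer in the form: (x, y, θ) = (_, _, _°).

The pose lattice has 20·16 = 320 candidates. Test each by forward raycasting.
  (2.5, 1.5, 150°): beam 1 = 1.7321 ≠ 0.5774 ✗
  (1.5, 4.5, 15°): beam 1 = 1.5529 ≠ 0.5774 ✗
  (5.5, 4.5, 120°): beam 2 = 5.1962 ≠ 0.5774 ✗
  (1.5, 3.5, 195°): beam 1 = 0.5176 ≠ 0.5774 ✗
  …
  (6.5, 1.5, 210°): r_1=0.5774, r_2=0.5774, r_3=0.5774, r_4=4.0415 — all match ✓
Only this pose fits every beam.

(x, y, θ) = (6.5, 1.5, 210°)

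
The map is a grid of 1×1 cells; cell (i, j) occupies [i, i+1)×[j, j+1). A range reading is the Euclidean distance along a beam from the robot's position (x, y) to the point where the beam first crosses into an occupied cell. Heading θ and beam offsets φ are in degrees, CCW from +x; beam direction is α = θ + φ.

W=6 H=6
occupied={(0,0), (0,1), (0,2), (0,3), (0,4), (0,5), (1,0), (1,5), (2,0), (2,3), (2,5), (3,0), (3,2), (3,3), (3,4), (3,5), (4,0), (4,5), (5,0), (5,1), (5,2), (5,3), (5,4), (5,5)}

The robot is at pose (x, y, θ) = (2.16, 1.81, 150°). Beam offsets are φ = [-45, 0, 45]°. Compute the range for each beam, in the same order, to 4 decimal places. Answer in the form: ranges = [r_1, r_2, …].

ranges = [3.3025, 1.3395, 1.2009]

beam 1: φ=-45°, α=105°
  d=(-0.2588,0.9659)  start (2,1)  tX=0.6182 tY=0.1967  stride 1/|dx|=3.8637 1/|dy|=1.0353
    cross y-line → (2,2), t=0.1967
    cross x-line → (1,2), t=0.6182
    cross y-line → (1,3), t=1.2320
    cross y-line → (1,4), t=2.2673
    cross y-line → (1,5), t=3.3025 (wall)
  → r_1 = 3.3025
beam 2: φ=0°, α=150°
  d=(-0.8660,0.5000)  start (2,1)  tX=0.1848 tY=0.3800  stride 1/|dx|=1.1547 1/|dy|=2.0000
    cross x-line → (1,1), t=0.1848
    cross y-line → (1,2), t=0.3800
    cross x-line → (0,2), t=1.3395 (wall)
  → r_2 = 1.3395
beam 3: φ=45°, α=195°
  d=(-0.9659,-0.2588)  start (2,1)  tX=0.1656 tY=3.1296  stride 1/|dx|=1.0353 1/|dy|=3.8637
    cross x-line → (1,1), t=0.1656
    cross x-line → (0,1), t=1.2009 (wall)
  → r_3 = 1.2009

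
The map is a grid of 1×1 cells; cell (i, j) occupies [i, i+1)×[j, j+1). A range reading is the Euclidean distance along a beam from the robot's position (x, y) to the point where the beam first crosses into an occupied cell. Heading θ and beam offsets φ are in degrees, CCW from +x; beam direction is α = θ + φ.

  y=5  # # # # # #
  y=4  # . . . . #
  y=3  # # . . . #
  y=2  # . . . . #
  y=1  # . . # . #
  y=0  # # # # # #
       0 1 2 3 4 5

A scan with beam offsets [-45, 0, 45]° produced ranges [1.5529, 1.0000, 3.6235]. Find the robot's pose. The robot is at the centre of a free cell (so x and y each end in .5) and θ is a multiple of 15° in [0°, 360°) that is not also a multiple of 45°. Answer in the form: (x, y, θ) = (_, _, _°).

(x, y, θ) = (2.5, 4.5, 210°)

Candidates: 14 free-cell centres × 16 headings = 224 poses. Raycast each; keep the one whose scan matches to 4 dp.
  (4.5, 4.5, 15°): beam 1 = 0.5774 ≠ 1.5529 ✗
  (2.5, 4.5, 165°): beam 1 = 0.5774 ≠ 1.5529 ✗
  (1.5, 2.5, 300°): beam 2 = 1.7321 ≠ 1.0000 ✗
  (4.5, 3.5, 285°): beam 1 = 1.7321 ≠ 1.5529 ✗
  …
  (2.5, 4.5, 210°): r_1=1.5529, r_2=1.0000, r_3=3.6235 — all match ✓
Unique over the lattice → pose = (2.5, 4.5, 210°).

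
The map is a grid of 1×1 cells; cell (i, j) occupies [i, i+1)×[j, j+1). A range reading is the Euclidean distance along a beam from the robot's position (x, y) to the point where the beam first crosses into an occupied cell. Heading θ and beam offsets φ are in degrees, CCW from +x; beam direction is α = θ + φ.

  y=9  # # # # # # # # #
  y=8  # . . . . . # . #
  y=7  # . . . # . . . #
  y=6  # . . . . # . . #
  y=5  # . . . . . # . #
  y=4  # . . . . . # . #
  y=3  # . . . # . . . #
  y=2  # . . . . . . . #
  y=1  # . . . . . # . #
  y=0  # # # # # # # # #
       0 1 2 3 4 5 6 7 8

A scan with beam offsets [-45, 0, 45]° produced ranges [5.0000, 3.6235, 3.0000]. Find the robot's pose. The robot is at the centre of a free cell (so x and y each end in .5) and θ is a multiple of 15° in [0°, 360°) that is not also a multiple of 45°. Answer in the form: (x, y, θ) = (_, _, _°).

Enumerate (i+0.5, j+0.5, θ) over the 49 free cells and 16 admissible headings. For each, cast all 3 beams and compare to the given ranges.
  (2.5, 6.5, 300°): beam 1 = 5.6940 ≠ 5.0000 ✗
  (4.5, 5.5, 330°): beam 1 = 1.5529 ≠ 5.0000 ✗
  (1.5, 2.5, 300°): beam 1 = 1.5529 ≠ 5.0000 ✗
  (3.5, 7.5, 120°): beam 1 = 1.5529 ≠ 5.0000 ✗
  (1.5, 8.5, 330°): beam 1 = 7.7646 ≠ 5.0000 ✗
  …
  (1.5, 7.5, 345°): r_1=5.0000, r_2=3.6235, r_3=3.0000 — all match ✓
Only this pose fits every beam.

(x, y, θ) = (1.5, 7.5, 345°)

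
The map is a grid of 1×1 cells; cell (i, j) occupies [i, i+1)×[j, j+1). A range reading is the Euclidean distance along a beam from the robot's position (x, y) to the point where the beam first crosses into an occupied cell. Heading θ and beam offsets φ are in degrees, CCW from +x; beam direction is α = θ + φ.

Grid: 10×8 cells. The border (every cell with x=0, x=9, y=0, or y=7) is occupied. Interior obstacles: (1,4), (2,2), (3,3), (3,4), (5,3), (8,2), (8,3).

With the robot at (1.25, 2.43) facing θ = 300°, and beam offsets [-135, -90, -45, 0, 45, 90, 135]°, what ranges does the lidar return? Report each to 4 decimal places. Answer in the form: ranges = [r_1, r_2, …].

ranges = [0.2588, 0.2887, 0.9659, 1.6512, 0.7765, 0.8660, 1.6254]

beam 1: φ=-135°, α=165°
  dir = (cos 165°, sin 165°) = (-0.9659, 0.2588); from cell (1,2)
  next x-line at t=0.2588, next y-line at t=2.2023; Δt_x=1.0353, Δt_y=3.8637
    x: enter (0,2) at t=0.2588 ← occupied
  → r_1 = 0.2588
beam 2: φ=-90°, α=210°
  dir = (cos 210°, sin 210°) = (-0.8660, -0.5000); from cell (1,2)
  next x-line at t=0.2887, next y-line at t=0.8600; Δt_x=1.1547, Δt_y=2.0000
    x: enter (0,2) at t=0.2887 ← occupied
  → r_2 = 0.2887
beam 3: φ=-45°, α=255°
  dir = (cos 255°, sin 255°) = (-0.2588, -0.9659); from cell (1,2)
  next x-line at t=0.9659, next y-line at t=0.4452; Δt_x=3.8637, Δt_y=1.0353
    y: enter (1,1) at t=0.4452
    x: enter (0,1) at t=0.9659 ← occupied
  → r_3 = 0.9659
beam 4: φ=0°, α=300°
  dir = (cos 300°, sin 300°) = (0.5000, -0.8660); from cell (1,2)
  next x-line at t=1.5000, next y-line at t=0.4965; Δt_x=2.0000, Δt_y=1.1547
    y: enter (1,1) at t=0.4965
    x: enter (2,1) at t=1.5000
    y: enter (2,0) at t=1.6512 ← occupied
  → r_4 = 1.6512
beam 5: φ=45°, α=345°
  dir = (cos 345°, sin 345°) = (0.9659, -0.2588); from cell (1,2)
  next x-line at t=0.7765, next y-line at t=1.6614; Δt_x=1.0353, Δt_y=3.8637
    x: enter (2,2) at t=0.7765 ← occupied
  → r_5 = 0.7765
beam 6: φ=90°, α=30°
  dir = (cos 30°, sin 30°) = (0.8660, 0.5000); from cell (1,2)
  next x-line at t=0.8660, next y-line at t=1.1400; Δt_x=1.1547, Δt_y=2.0000
    x: enter (2,2) at t=0.8660 ← occupied
  → r_6 = 0.8660
beam 7: φ=135°, α=75°
  dir = (cos 75°, sin 75°) = (0.2588, 0.9659); from cell (1,2)
  next x-line at t=2.8978, next y-line at t=0.5901; Δt_x=3.8637, Δt_y=1.0353
    y: enter (1,3) at t=0.5901
    y: enter (1,4) at t=1.6254 ← occupied
  → r_7 = 1.6254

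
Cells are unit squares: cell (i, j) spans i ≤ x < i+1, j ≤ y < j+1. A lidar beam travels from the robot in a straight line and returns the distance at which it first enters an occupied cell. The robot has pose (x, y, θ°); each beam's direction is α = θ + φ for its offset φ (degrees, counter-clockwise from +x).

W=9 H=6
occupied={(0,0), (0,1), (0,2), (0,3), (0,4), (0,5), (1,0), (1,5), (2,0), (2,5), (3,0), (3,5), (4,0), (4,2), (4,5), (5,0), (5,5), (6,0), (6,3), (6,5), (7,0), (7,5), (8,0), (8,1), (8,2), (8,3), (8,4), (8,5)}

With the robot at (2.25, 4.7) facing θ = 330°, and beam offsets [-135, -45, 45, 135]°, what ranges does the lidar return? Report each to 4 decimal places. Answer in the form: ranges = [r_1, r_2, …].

beam 1: φ=-135°, α=195°
  d=(-0.9659,-0.2588)  start (2,4)  tX=0.2588 tY=2.7046  stride 1/|dx|=1.0353 1/|dy|=3.8637
    cross x-line → (1,4), t=0.2588
    cross x-line → (0,4), t=1.2941 (wall)
  → r_1 = 1.2941
beam 2: φ=-45°, α=285°
  d=(0.2588,-0.9659)  start (2,4)  tX=2.8978 tY=0.7247  stride 1/|dx|=3.8637 1/|dy|=1.0353
    cross y-line → (2,3), t=0.7247
    cross y-line → (2,2), t=1.7600
    cross y-line → (2,1), t=2.7952
    cross x-line → (3,1), t=2.8978
    cross y-line → (3,0), t=3.8305 (wall)
  → r_2 = 3.8305
beam 3: φ=45°, α=15°
  d=(0.9659,0.2588)  start (2,4)  tX=0.7765 tY=1.1591  stride 1/|dx|=1.0353 1/|dy|=3.8637
    cross x-line → (3,4), t=0.7765
    cross y-line → (3,5), t=1.1591 (wall)
  → r_3 = 1.1591
beam 4: φ=135°, α=105°
  d=(-0.2588,0.9659)  start (2,4)  tX=0.9659 tY=0.3106  stride 1/|dx|=3.8637 1/|dy|=1.0353
    cross y-line → (2,5), t=0.3106 (wall)
  → r_4 = 0.3106

ranges = [1.2941, 3.8305, 1.1591, 0.3106]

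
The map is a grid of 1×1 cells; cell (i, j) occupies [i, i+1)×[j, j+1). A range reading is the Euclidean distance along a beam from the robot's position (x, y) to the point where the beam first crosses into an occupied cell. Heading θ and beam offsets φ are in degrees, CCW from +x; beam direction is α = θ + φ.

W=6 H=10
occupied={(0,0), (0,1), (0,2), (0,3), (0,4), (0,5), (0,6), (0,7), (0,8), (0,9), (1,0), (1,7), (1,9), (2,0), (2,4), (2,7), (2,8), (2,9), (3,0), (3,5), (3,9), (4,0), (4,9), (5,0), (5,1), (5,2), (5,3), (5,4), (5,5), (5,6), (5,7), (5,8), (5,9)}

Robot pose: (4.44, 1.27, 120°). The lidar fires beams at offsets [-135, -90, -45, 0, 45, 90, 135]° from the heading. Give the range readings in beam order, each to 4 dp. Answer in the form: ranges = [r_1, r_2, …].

beam 1: φ=-135°, α=345°
  cosα=0.9659 sinα=-0.2588 | (4,1) | tMaxX 0.5798 tMaxY 1.0432 | tΔX 1.0353 tΔY 3.8637
    t=0.5798 [x] (5,1) — stop
  → r_1 = 0.5798
beam 2: φ=-90°, α=30°
  cosα=0.8660 sinα=0.5000 | (4,1) | tMaxX 0.6466 tMaxY 1.4600 | tΔX 1.1547 tΔY 2.0000
    t=0.6466 [x] (5,1) — stop
  → r_2 = 0.6466
beam 3: φ=-45°, α=75°
  cosα=0.2588 sinα=0.9659 | (4,1) | tMaxX 2.1637 tMaxY 0.7558 | tΔX 3.8637 tΔY 1.0353
    t=0.7558 [y] (4,2)
    t=1.7910 [y] (4,3)
    t=2.1637 [x] (5,3) — stop
  → r_3 = 2.1637
beam 4: φ=0°, α=120°
  cosα=-0.5000 sinα=0.8660 | (4,1) | tMaxX 0.8800 tMaxY 0.8429 | tΔX 2.0000 tΔY 1.1547
    t=0.8429 [y] (4,2)
    t=0.8800 [x] (3,2)
    t=1.9976 [y] (3,3)
    t=2.8800 [x] (2,3)
    t=3.1523 [y] (2,4) — stop
  → r_4 = 3.1523
beam 5: φ=45°, α=165°
  cosα=-0.9659 sinα=0.2588 | (4,1) | tMaxX 0.4555 tMaxY 2.8205 | tΔX 1.0353 tΔY 3.8637
    t=0.4555 [x] (3,1)
    t=1.4908 [x] (2,1)
    t=2.5261 [x] (1,1)
    t=2.8205 [y] (1,2)
    t=3.5614 [x] (0,2) — stop
  → r_5 = 3.5614
beam 6: φ=90°, α=210°
  cosα=-0.8660 sinα=-0.5000 | (4,1) | tMaxX 0.5081 tMaxY 0.5400 | tΔX 1.1547 tΔY 2.0000
    t=0.5081 [x] (3,1)
    t=0.5400 [y] (3,0) — stop
  → r_6 = 0.5400
beam 7: φ=135°, α=255°
  cosα=-0.2588 sinα=-0.9659 | (4,1) | tMaxX 1.7000 tMaxY 0.2795 | tΔX 3.8637 tΔY 1.0353
    t=0.2795 [y] (4,0) — stop
  → r_7 = 0.2795

ranges = [0.5798, 0.6466, 2.1637, 3.1523, 3.5614, 0.5400, 0.2795]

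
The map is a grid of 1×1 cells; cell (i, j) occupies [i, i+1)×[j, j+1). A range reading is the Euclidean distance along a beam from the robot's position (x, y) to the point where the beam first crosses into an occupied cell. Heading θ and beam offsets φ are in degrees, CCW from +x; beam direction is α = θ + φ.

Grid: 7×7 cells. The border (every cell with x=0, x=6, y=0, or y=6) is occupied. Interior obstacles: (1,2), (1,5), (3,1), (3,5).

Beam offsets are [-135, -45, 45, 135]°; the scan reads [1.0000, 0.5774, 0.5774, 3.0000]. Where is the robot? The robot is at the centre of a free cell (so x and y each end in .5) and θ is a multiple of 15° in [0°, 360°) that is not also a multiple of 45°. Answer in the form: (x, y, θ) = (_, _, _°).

Enumerate (i+0.5, j+0.5, θ) over the 21 free cells and 16 admissible headings. For each, cast all 4 beams and compare to the given ranges.
  (4.5, 3.5, 75°): beam 1 = 2.8868 ≠ 1.0000 ✗
  (4.5, 4.5, 120°): beam 1 = 1.5529 ≠ 1.0000 ✗
  (5.5, 2.5, 330°): beam 1 = 1.9319 ≠ 1.0000 ✗
  (3.5, 4.5, 345°): beam 1 = 2.8868 ≠ 1.0000 ✗
  …
  (4.5, 5.5, 165°): r_1=1.0000, r_2=0.5774, r_3=0.5774, r_4=3.0000 — all match ✓
Only this pose fits every beam.

(x, y, θ) = (4.5, 5.5, 165°)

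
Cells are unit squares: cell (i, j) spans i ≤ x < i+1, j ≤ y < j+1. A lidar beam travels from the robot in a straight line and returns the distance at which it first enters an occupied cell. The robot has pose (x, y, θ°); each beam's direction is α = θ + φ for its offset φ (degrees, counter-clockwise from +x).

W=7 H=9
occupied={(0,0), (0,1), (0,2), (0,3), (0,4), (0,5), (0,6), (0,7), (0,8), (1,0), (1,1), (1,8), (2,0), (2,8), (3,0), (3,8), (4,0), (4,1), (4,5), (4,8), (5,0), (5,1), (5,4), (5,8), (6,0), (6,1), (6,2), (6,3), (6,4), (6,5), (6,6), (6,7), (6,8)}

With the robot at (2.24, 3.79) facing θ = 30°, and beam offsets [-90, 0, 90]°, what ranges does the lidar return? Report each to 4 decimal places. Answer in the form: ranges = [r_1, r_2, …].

ranges = [3.2216, 2.4200, 2.4800]

beam 1: φ=-90°, α=300°
  direction (0.5000, -0.8660); cell (2,3); t to first gridline: x 1.5200, y 0.9122 (then +2.0000 / +1.1547)
    (2,2) via y @ 0.9122
    (3,2) via x @ 1.5200
    (3,1) via y @ 2.0669
    (3,0) via y @ 3.2216  # hit
  → r_1 = 3.2216
beam 2: φ=0°, α=30°
  direction (0.8660, 0.5000); cell (2,3); t to first gridline: x 0.8776, y 0.4200 (then +1.1547 / +2.0000)
    (2,4) via y @ 0.4200
    (3,4) via x @ 0.8776
    (4,4) via x @ 2.0323
    (4,5) via y @ 2.4200  # hit
  → r_2 = 2.4200
beam 3: φ=90°, α=120°
  direction (-0.5000, 0.8660); cell (2,3); t to first gridline: x 0.4800, y 0.2425 (then +2.0000 / +1.1547)
    (2,4) via y @ 0.2425
    (1,4) via x @ 0.4800
    (1,5) via y @ 1.3972
    (0,5) via x @ 2.4800  # hit
  → r_3 = 2.4800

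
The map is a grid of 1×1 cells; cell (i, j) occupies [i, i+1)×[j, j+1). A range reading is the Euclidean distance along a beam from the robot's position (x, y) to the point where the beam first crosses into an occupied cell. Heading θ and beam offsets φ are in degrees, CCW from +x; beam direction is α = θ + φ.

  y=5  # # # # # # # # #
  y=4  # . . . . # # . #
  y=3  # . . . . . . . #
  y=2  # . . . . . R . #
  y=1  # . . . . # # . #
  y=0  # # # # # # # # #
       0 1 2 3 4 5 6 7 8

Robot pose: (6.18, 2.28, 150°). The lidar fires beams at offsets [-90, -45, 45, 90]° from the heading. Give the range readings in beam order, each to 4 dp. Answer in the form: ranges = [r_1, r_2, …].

beam 1: φ=-90°, α=60°
  direction (0.5000, 0.8660); cell (6,2); t to first gridline: x 1.6400, y 0.8314 (then +2.0000 / +1.1547)
    (6,3) via y @ 0.8314
    (7,3) via x @ 1.6400
    (7,4) via y @ 1.9861
    (7,5) via y @ 3.1408  # hit
  → r_1 = 3.1408
beam 2: φ=-45°, α=105°
  direction (-0.2588, 0.9659); cell (6,2); t to first gridline: x 0.6955, y 0.7454 (then +3.8637 / +1.0353)
    (5,2) via x @ 0.6955
    (5,3) via y @ 0.7454
    (5,4) via y @ 1.7807  # hit
  → r_2 = 1.7807
beam 3: φ=45°, α=195°
  direction (-0.9659, -0.2588); cell (6,2); t to first gridline: x 0.1863, y 1.0818 (then +1.0353 / +3.8637)
    (5,2) via x @ 0.1863
    (5,1) via y @ 1.0818  # hit
  → r_3 = 1.0818
beam 4: φ=90°, α=240°
  direction (-0.5000, -0.8660); cell (6,2); t to first gridline: x 0.3600, y 0.3233 (then +2.0000 / +1.1547)
    (6,1) via y @ 0.3233  # hit
  → r_4 = 0.3233

ranges = [3.1408, 1.7807, 1.0818, 0.3233]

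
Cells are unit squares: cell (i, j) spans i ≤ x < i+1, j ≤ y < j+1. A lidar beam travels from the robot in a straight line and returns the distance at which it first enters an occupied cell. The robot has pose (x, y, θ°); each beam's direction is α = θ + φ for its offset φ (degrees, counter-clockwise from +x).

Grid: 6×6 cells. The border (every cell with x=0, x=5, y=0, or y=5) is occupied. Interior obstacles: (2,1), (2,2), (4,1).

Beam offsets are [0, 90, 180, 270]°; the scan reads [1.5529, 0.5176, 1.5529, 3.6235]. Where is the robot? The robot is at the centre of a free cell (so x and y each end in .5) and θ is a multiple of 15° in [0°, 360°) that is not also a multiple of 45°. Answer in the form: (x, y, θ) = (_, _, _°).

(x, y, θ) = (4.5, 3.5, 255°)

Enumerate (i+0.5, j+0.5, θ) over the 13 free cells and 16 admissible headings. For each, cast all 4 beams and compare to the given ranges.
  (1.5, 1.5, 15°): beam 1 = 0.5176 ≠ 1.5529 ✗
  (2.5, 3.5, 60°): beam 1 = 1.7321 ≠ 1.5529 ✗
  (1.5, 1.5, 120°): beam 1 = 1.0000 ≠ 1.5529 ✗
  …
  (4.5, 3.5, 255°): r_1=1.5529, r_2=0.5176, r_3=1.5529, r_4=3.6235 — all match ✓
No second candidate reproduces the full scan.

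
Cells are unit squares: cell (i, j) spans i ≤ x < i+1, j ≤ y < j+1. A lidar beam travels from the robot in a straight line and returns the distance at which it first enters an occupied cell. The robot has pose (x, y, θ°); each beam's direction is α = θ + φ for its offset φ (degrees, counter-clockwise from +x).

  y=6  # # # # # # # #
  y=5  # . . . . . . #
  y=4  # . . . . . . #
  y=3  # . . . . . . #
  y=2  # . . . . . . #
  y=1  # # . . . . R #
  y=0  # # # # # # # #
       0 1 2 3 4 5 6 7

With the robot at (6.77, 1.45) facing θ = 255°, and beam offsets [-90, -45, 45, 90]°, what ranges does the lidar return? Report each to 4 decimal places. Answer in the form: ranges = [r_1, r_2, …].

beam 1: φ=-90°, α=165°
  direction (-0.9659, 0.2588); cell (6,1); t to first gridline: x 0.7972, y 2.1250 (then +1.0353 / +3.8637)
    (5,1) via x @ 0.7972
    (4,1) via x @ 1.8324
    (4,2) via y @ 2.1250
    (3,2) via x @ 2.8677
    (2,2) via x @ 3.9030
    (1,2) via x @ 4.9383
    (0,2) via x @ 5.9735  # hit
  → r_1 = 5.9735
beam 2: φ=-45°, α=210°
  direction (-0.8660, -0.5000); cell (6,1); t to first gridline: x 0.8891, y 0.9000 (then +1.1547 / +2.0000)
    (5,1) via x @ 0.8891
    (5,0) via y @ 0.9000  # hit
  → r_2 = 0.9000
beam 3: φ=45°, α=300°
  direction (0.5000, -0.8660); cell (6,1); t to first gridline: x 0.4600, y 0.5196 (then +2.0000 / +1.1547)
    (7,1) via x @ 0.4600  # hit
  → r_3 = 0.4600
beam 4: φ=90°, α=345°
  direction (0.9659, -0.2588); cell (6,1); t to first gridline: x 0.2381, y 1.7387 (then +1.0353 / +3.8637)
    (7,1) via x @ 0.2381  # hit
  → r_4 = 0.2381

ranges = [5.9735, 0.9000, 0.4600, 0.2381]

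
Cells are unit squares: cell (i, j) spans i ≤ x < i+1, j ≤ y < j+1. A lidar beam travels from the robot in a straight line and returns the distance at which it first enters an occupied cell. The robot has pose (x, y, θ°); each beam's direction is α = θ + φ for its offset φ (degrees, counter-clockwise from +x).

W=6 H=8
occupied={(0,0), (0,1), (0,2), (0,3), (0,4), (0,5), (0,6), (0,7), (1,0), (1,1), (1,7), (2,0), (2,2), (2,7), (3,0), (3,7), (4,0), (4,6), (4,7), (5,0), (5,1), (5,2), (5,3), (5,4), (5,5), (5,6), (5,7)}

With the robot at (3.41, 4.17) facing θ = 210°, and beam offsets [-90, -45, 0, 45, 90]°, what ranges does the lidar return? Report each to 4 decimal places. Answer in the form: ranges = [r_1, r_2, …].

ranges = [3.2678, 2.4950, 2.7828, 1.5841, 3.1800]

beam 1: φ=-90°, α=120°
  dir = (cos 120°, sin 120°) = (-0.5000, 0.8660); from cell (3,4)
  next x-line at t=0.8200, next y-line at t=0.9584; Δt_x=2.0000, Δt_y=1.1547
    x: enter (2,4) at t=0.8200
    y: enter (2,5) at t=0.9584
    y: enter (2,6) at t=2.1131
    x: enter (1,6) at t=2.8200
    y: enter (1,7) at t=3.2678 ← occupied
  → r_1 = 3.2678
beam 2: φ=-45°, α=165°
  dir = (cos 165°, sin 165°) = (-0.9659, 0.2588); from cell (3,4)
  next x-line at t=0.4245, next y-line at t=3.2069; Δt_x=1.0353, Δt_y=3.8637
    x: enter (2,4) at t=0.4245
    x: enter (1,4) at t=1.4597
    x: enter (0,4) at t=2.4950 ← occupied
  → r_2 = 2.4950
beam 3: φ=0°, α=210°
  dir = (cos 210°, sin 210°) = (-0.8660, -0.5000); from cell (3,4)
  next x-line at t=0.4734, next y-line at t=0.3400; Δt_x=1.1547, Δt_y=2.0000
    y: enter (3,3) at t=0.3400
    x: enter (2,3) at t=0.4734
    x: enter (1,3) at t=1.6281
    y: enter (1,2) at t=2.3400
    x: enter (0,2) at t=2.7828 ← occupied
  → r_3 = 2.7828
beam 4: φ=45°, α=255°
  dir = (cos 255°, sin 255°) = (-0.2588, -0.9659); from cell (3,4)
  next x-line at t=1.5841, next y-line at t=0.1760; Δt_x=3.8637, Δt_y=1.0353
    y: enter (3,3) at t=0.1760
    y: enter (3,2) at t=1.2113
    x: enter (2,2) at t=1.5841 ← occupied
  → r_4 = 1.5841
beam 5: φ=90°, α=300°
  dir = (cos 300°, sin 300°) = (0.5000, -0.8660); from cell (3,4)
  next x-line at t=1.1800, next y-line at t=0.1963; Δt_x=2.0000, Δt_y=1.1547
    y: enter (3,3) at t=0.1963
    x: enter (4,3) at t=1.1800
    y: enter (4,2) at t=1.3510
    y: enter (4,1) at t=2.5057
    x: enter (5,1) at t=3.1800 ← occupied
  → r_5 = 3.1800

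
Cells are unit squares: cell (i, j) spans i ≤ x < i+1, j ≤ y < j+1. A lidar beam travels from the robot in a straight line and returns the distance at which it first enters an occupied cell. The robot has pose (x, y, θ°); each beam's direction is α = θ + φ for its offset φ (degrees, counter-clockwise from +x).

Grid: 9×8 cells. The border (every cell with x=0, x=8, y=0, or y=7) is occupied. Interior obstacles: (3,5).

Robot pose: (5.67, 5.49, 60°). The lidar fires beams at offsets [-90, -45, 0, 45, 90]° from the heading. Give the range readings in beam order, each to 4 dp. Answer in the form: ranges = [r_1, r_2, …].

beam 1: φ=-90°, α=330°
  direction (0.8660, -0.5000); cell (5,5); t to first gridline: x 0.3811, y 0.9800 (then +1.1547 / +2.0000)
    (6,5) via x @ 0.3811
    (6,4) via y @ 0.9800
    (7,4) via x @ 1.5358
    (8,4) via x @ 2.6905  # hit
  → r_1 = 2.6905
beam 2: φ=-45°, α=15°
  direction (0.9659, 0.2588); cell (5,5); t to first gridline: x 0.3416, y 1.9705 (then +1.0353 / +3.8637)
    (6,5) via x @ 0.3416
    (7,5) via x @ 1.3769
    (7,6) via y @ 1.9705
    (8,6) via x @ 2.4122  # hit
  → r_2 = 2.4122
beam 3: φ=0°, α=60°
  direction (0.5000, 0.8660); cell (5,5); t to first gridline: x 0.6600, y 0.5889 (then +2.0000 / +1.1547)
    (5,6) via y @ 0.5889
    (6,6) via x @ 0.6600
    (6,7) via y @ 1.7436  # hit
  → r_3 = 1.7436
beam 4: φ=45°, α=105°
  direction (-0.2588, 0.9659); cell (5,5); t to first gridline: x 2.5887, y 0.5280 (then +3.8637 / +1.0353)
    (5,6) via y @ 0.5280
    (5,7) via y @ 1.5633  # hit
  → r_4 = 1.5633
beam 5: φ=90°, α=150°
  direction (-0.8660, 0.5000); cell (5,5); t to first gridline: x 0.7736, y 1.0200 (then +1.1547 / +2.0000)
    (4,5) via x @ 0.7736
    (4,6) via y @ 1.0200
    (3,6) via x @ 1.9283
    (3,7) via y @ 3.0200  # hit
  → r_5 = 3.0200

ranges = [2.6905, 2.4122, 1.7436, 1.5633, 3.0200]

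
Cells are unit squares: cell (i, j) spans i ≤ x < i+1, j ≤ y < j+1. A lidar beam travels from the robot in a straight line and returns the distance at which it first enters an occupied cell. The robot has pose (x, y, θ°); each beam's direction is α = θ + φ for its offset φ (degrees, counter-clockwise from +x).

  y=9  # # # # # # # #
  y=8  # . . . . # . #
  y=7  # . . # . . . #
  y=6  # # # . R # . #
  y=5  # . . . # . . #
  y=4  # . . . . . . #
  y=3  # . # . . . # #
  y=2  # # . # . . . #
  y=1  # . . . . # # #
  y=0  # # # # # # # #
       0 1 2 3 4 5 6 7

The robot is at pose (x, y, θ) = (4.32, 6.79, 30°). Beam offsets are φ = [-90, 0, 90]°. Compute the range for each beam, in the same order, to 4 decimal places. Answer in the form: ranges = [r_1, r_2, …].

beam 1: φ=-90°, α=300°
  d=(0.5000,-0.8660)  start (4,6)  tX=1.3600 tY=0.9122  stride 1/|dx|=2.0000 1/|dy|=1.1547
    cross y-line → (4,5), t=0.9122 (wall)
  → r_1 = 0.9122
beam 2: φ=0°, α=30°
  d=(0.8660,0.5000)  start (4,6)  tX=0.7852 tY=0.4200  stride 1/|dx|=1.1547 1/|dy|=2.0000
    cross y-line → (4,7), t=0.4200
    cross x-line → (5,7), t=0.7852
    cross x-line → (6,7), t=1.9399
    cross y-line → (6,8), t=2.4200
    cross x-line → (7,8), t=3.0946 (wall)
  → r_2 = 3.0946
beam 3: φ=90°, α=120°
  d=(-0.5000,0.8660)  start (4,6)  tX=0.6400 tY=0.2425  stride 1/|dx|=2.0000 1/|dy|=1.1547
    cross y-line → (4,7), t=0.2425
    cross x-line → (3,7), t=0.6400 (wall)
  → r_3 = 0.6400

ranges = [0.9122, 3.0946, 0.6400]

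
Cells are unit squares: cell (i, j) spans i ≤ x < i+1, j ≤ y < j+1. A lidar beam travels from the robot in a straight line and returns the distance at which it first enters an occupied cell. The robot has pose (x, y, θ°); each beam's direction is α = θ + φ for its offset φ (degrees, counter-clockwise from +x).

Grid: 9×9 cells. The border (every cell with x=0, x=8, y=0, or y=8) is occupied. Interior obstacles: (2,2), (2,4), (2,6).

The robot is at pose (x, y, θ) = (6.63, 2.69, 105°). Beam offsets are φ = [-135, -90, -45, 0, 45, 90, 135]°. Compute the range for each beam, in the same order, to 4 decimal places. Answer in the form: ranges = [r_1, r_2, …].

ranges = [1.5819, 1.4183, 2.7400, 5.4973, 4.1916, 5.8286, 1.9514]

beam 1: φ=-135°, α=330°
  d=(0.8660,-0.5000)  start (6,2)  tX=0.4272 tY=1.3800  stride 1/|dx|=1.1547 1/|dy|=2.0000
    cross x-line → (7,2), t=0.4272
    cross y-line → (7,1), t=1.3800
    cross x-line → (8,1), t=1.5819 (wall)
  → r_1 = 1.5819
beam 2: φ=-90°, α=15°
  d=(0.9659,0.2588)  start (6,2)  tX=0.3831 tY=1.1977  stride 1/|dx|=1.0353 1/|dy|=3.8637
    cross x-line → (7,2), t=0.3831
    cross y-line → (7,3), t=1.1977
    cross x-line → (8,3), t=1.4183 (wall)
  → r_2 = 1.4183
beam 3: φ=-45°, α=60°
  d=(0.5000,0.8660)  start (6,2)  tX=0.7400 tY=0.3580  stride 1/|dx|=2.0000 1/|dy|=1.1547
    cross y-line → (6,3), t=0.3580
    cross x-line → (7,3), t=0.7400
    cross y-line → (7,4), t=1.5127
    cross y-line → (7,5), t=2.6674
    cross x-line → (8,5), t=2.7400 (wall)
  → r_3 = 2.7400
beam 4: φ=0°, α=105°
  d=(-0.2588,0.9659)  start (6,2)  tX=2.4341 tY=0.3209  stride 1/|dx|=3.8637 1/|dy|=1.0353
    cross y-line → (6,3), t=0.3209
    cross y-line → (6,4), t=1.3562
    cross y-line → (6,5), t=2.3915
    cross x-line → (5,5), t=2.4341
    cross y-line → (5,6), t=3.4268
    cross y-line → (5,7), t=4.4620
    cross y-line → (5,8), t=5.4973 (wall)
  → r_4 = 5.4973
beam 5: φ=45°, α=150°
  d=(-0.8660,0.5000)  start (6,2)  tX=0.7275 tY=0.6200  stride 1/|dx|=1.1547 1/|dy|=2.0000
    cross y-line → (6,3), t=0.6200
    cross x-line → (5,3), t=0.7275
    cross x-line → (4,3), t=1.8822
    cross y-line → (4,4), t=2.6200
    cross x-line → (3,4), t=3.0369
    cross x-line → (2,4), t=4.1916 (wall)
  → r_5 = 4.1916
beam 6: φ=90°, α=195°
  d=(-0.9659,-0.2588)  start (6,2)  tX=0.6522 tY=2.6660  stride 1/|dx|=1.0353 1/|dy|=3.8637
    cross x-line → (5,2), t=0.6522
    cross x-line → (4,2), t=1.6875
    cross y-line → (4,1), t=2.6660
    cross x-line → (3,1), t=2.7228
    cross x-line → (2,1), t=3.7581
    cross x-line → (1,1), t=4.7933
    cross x-line → (0,1), t=5.8286 (wall)
  → r_6 = 5.8286
beam 7: φ=135°, α=240°
  d=(-0.5000,-0.8660)  start (6,2)  tX=1.2600 tY=0.7967  stride 1/|dx|=2.0000 1/|dy|=1.1547
    cross y-line → (6,1), t=0.7967
    cross x-line → (5,1), t=1.2600
    cross y-line → (5,0), t=1.9514 (wall)
  → r_7 = 1.9514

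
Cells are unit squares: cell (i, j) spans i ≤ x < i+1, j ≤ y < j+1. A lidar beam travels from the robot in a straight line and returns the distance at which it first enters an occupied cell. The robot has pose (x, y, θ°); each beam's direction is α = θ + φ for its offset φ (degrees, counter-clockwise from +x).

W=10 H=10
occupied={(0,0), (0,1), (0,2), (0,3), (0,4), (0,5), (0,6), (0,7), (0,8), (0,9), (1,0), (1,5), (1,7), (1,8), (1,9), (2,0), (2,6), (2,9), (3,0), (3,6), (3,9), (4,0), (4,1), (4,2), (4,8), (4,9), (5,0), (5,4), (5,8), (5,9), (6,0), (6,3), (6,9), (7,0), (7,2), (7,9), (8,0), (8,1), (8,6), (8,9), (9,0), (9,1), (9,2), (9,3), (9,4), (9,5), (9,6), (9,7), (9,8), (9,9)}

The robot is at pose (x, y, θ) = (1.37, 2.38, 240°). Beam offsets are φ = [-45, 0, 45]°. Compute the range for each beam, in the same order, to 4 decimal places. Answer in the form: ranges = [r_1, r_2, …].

ranges = [0.3831, 0.7400, 1.4287]

beam 1: φ=-45°, α=195°
  cosα=-0.9659 sinα=-0.2588 | (1,2) | tMaxX 0.3831 tMaxY 1.4682 | tΔX 1.0353 tΔY 3.8637
    t=0.3831 [x] (0,2) — stop
  → r_1 = 0.3831
beam 2: φ=0°, α=240°
  cosα=-0.5000 sinα=-0.8660 | (1,2) | tMaxX 0.7400 tMaxY 0.4388 | tΔX 2.0000 tΔY 1.1547
    t=0.4388 [y] (1,1)
    t=0.7400 [x] (0,1) — stop
  → r_2 = 0.7400
beam 3: φ=45°, α=285°
  cosα=0.2588 sinα=-0.9659 | (1,2) | tMaxX 2.4341 tMaxY 0.3934 | tΔX 3.8637 tΔY 1.0353
    t=0.3934 [y] (1,1)
    t=1.4287 [y] (1,0) — stop
  → r_3 = 1.4287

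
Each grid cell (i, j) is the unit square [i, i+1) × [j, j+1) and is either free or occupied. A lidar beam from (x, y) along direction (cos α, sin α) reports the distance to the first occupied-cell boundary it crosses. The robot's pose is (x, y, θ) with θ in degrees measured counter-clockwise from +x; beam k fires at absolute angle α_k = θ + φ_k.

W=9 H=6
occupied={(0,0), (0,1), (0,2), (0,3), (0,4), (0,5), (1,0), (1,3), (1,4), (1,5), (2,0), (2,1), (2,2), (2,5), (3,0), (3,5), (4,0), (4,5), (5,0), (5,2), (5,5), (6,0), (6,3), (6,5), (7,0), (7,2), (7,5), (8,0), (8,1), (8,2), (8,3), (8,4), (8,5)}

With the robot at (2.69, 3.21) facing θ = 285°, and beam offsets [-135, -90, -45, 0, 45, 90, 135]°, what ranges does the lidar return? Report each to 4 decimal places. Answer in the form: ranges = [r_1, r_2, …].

ranges = [0.7967, 0.7143, 0.2425, 0.2174, 4.4200, 5.4973, 2.0669]

beam 1: φ=-135°, α=150°
  cosα=-0.8660 sinα=0.5000 | (2,3) | tMaxX 0.7967 tMaxY 1.5800 | tΔX 1.1547 tΔY 2.0000
    t=0.7967 [x] (1,3) — stop
  → r_1 = 0.7967
beam 2: φ=-90°, α=195°
  cosα=-0.9659 sinα=-0.2588 | (2,3) | tMaxX 0.7143 tMaxY 0.8114 | tΔX 1.0353 tΔY 3.8637
    t=0.7143 [x] (1,3) — stop
  → r_2 = 0.7143
beam 3: φ=-45°, α=240°
  cosα=-0.5000 sinα=-0.8660 | (2,3) | tMaxX 1.3800 tMaxY 0.2425 | tΔX 2.0000 tΔY 1.1547
    t=0.2425 [y] (2,2) — stop
  → r_3 = 0.2425
beam 4: φ=0°, α=285°
  cosα=0.2588 sinα=-0.9659 | (2,3) | tMaxX 1.1977 tMaxY 0.2174 | tΔX 3.8637 tΔY 1.0353
    t=0.2174 [y] (2,2) — stop
  → r_4 = 0.2174
beam 5: φ=45°, α=330°
  cosα=0.8660 sinα=-0.5000 | (2,3) | tMaxX 0.3580 tMaxY 0.4200 | tΔX 1.1547 tΔY 2.0000
    t=0.3580 [x] (3,3)
    t=0.4200 [y] (3,2)
    t=1.5127 [x] (4,2)
    t=2.4200 [y] (4,1)
    t=2.6674 [x] (5,1)
    t=3.8221 [x] (6,1)
    t=4.4200 [y] (6,0) — stop
  → r_5 = 4.4200
beam 6: φ=90°, α=15°
  cosα=0.9659 sinα=0.2588 | (2,3) | tMaxX 0.3209 tMaxY 3.0523 | tΔX 1.0353 tΔY 3.8637
    t=0.3209 [x] (3,3)
    t=1.3562 [x] (4,3)
    t=2.3915 [x] (5,3)
    t=3.0523 [y] (5,4)
    t=3.4268 [x] (6,4)
    t=4.4620 [x] (7,4)
    t=5.4973 [x] (8,4) — stop
  → r_6 = 5.4973
beam 7: φ=135°, α=60°
  cosα=0.5000 sinα=0.8660 | (2,3) | tMaxX 0.6200 tMaxY 0.9122 | tΔX 2.0000 tΔY 1.1547
    t=0.6200 [x] (3,3)
    t=0.9122 [y] (3,4)
    t=2.0669 [y] (3,5) — stop
  → r_7 = 2.0669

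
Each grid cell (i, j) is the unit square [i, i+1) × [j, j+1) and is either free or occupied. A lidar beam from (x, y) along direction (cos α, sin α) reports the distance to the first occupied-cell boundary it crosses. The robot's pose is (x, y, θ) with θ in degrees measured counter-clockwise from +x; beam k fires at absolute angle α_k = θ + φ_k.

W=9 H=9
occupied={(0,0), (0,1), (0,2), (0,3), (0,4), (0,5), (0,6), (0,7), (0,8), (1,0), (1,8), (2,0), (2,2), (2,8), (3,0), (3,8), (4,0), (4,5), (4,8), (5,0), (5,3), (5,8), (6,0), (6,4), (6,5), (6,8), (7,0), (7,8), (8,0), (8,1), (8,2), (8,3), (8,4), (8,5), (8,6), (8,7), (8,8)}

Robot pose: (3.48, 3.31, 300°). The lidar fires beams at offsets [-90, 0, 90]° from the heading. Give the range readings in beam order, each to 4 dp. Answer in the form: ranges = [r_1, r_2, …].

beam 1: φ=-90°, α=210°
  direction (-0.8660, -0.5000); cell (3,3); t to first gridline: x 0.5543, y 0.6200 (then +1.1547 / +2.0000)
    (2,3) via x @ 0.5543
    (2,2) via y @ 0.6200  # hit
  → r_1 = 0.6200
beam 2: φ=0°, α=300°
  direction (0.5000, -0.8660); cell (3,3); t to first gridline: x 1.0400, y 0.3580 (then +2.0000 / +1.1547)
    (3,2) via y @ 0.3580
    (4,2) via x @ 1.0400
    (4,1) via y @ 1.5127
    (4,0) via y @ 2.6674  # hit
  → r_2 = 2.6674
beam 3: φ=90°, α=30°
  direction (0.8660, 0.5000); cell (3,3); t to first gridline: x 0.6004, y 1.3800 (then +1.1547 / +2.0000)
    (4,3) via x @ 0.6004
    (4,4) via y @ 1.3800
    (5,4) via x @ 1.7551
    (6,4) via x @ 2.9098  # hit
  → r_3 = 2.9098

ranges = [0.6200, 2.6674, 2.9098]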